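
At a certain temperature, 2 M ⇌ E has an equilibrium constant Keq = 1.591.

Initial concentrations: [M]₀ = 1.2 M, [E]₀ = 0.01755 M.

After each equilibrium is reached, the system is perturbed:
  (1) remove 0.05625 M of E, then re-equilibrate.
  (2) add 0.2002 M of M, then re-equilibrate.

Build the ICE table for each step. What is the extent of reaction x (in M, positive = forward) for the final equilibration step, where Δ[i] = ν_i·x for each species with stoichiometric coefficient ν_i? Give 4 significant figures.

Q₀ = 0.01219 vs Keq = 1.591 ⇒ Q<K, forward
Step 1:
                   M          E
  Initial        1.2    0.01755
  Change     -0.7146     0.3573
  Equil       0.4854     0.3749
  solve Keq expr → x = 0.3573; check Q = 1.591
Then remove 0.05625 M of E.
Step 2:
                   M          E
  Initial     0.4854     0.3186
  Change    -0.02813    0.01406
  Equil       0.4573     0.3327
  solve Keq expr → x = 0.01406; check Q = 1.591
Then add 0.2002 M of M.
Step 3:
                   M          E
  Initial     0.6575     0.3327
  Change      -0.151    0.07549
  Equil       0.5065     0.4082
  solve Keq expr → x = 0.07549; check Q = 1.591

x = 0.07549 M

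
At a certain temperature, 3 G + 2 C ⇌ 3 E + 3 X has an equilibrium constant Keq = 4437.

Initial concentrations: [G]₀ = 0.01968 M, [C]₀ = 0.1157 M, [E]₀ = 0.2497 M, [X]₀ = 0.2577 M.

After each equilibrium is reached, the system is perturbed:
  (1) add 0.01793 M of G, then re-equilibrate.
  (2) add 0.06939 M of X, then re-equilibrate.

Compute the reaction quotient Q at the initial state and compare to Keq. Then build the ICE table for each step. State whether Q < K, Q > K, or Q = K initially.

Q₀ = 2611; Q < K (proceeds forward)

Q₀ = 2611 vs Keq = 4437 ⇒ Q<K, forward
Step 1:
                   G          C          E          X
  init       0.01968     0.1157     0.2497     0.2577
  Δ        -0.002665  -0.001776   0.002665   0.002665
  eq         0.01702     0.1139     0.2524     0.2604
  solve Keq expr → x = 8.8824e-04; check Q = 4437
Then add 0.01793 M of G.
Step 2:
                   G          C          E          X
  init       0.03495     0.1139     0.2524     0.2604
  Δ         -0.01474  -0.009825    0.01474    0.01474
  eq         0.02021     0.1041     0.2671     0.2751
  solve Keq expr → x = 0.004913; check Q = 4437
Then add 0.06939 M of X.
Step 3:
                   G          C          E          X
  init       0.02021     0.1041     0.2671     0.3445
  Δ         0.004013   0.002675  -0.004013  -0.004013
  eq         0.02422     0.1068     0.2631     0.3405
  solve Keq expr → x = -0.001338; check Q = 4437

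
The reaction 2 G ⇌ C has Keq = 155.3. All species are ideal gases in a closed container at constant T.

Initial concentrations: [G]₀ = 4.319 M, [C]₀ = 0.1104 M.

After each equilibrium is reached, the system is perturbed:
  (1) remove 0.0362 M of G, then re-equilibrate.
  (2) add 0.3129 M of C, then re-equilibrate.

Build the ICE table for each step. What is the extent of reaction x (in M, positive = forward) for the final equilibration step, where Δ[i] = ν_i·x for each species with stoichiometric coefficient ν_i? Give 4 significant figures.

x = -0.004047 M

Q₀ = 0.005918 vs Keq = 155.3 ⇒ Q<K, forward
Step 1:
                  G         C
  init        4.319    0.1104
  Δ            -4.2       2.1
  eq         0.1193      2.21
  solve Keq expr → x = 2.1; check Q = 155.3
Then remove 0.0362 M of G.
Step 2:
                  G         C
  init       0.0831      2.21
  Δ         0.03572  -0.01786
  eq         0.1188     2.192
  solve Keq expr → x = -0.01786; check Q = 155.3
Then add 0.3129 M of C.
Step 3:
                  G         C
  init       0.1188     2.505
  Δ        0.008093 -0.004047
  eq         0.1269     2.501
  solve Keq expr → x = -0.004047; check Q = 155.3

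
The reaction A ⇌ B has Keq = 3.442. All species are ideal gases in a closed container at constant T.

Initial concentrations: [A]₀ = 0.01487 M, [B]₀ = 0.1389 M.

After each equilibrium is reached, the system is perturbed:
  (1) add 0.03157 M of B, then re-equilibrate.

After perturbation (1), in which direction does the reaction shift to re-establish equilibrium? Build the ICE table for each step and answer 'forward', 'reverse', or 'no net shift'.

Direction: reverse

Q₀ = 9.341 vs Keq = 3.442 ⇒ Q>K, reverse
Step 1:
                  A         B
  I         0.01487    0.1389
  C         0.01975  -0.01975
  E         0.03462    0.1192
  solve Keq expr → x = -0.01975; check Q = 3.442
Then add 0.03157 M of B.
Step 2:
                  A         B
  I         0.03462    0.1507
  C        0.007107 -0.007107
  E         0.04172    0.1436
  solve Keq expr → x = -0.007107; check Q = 3.442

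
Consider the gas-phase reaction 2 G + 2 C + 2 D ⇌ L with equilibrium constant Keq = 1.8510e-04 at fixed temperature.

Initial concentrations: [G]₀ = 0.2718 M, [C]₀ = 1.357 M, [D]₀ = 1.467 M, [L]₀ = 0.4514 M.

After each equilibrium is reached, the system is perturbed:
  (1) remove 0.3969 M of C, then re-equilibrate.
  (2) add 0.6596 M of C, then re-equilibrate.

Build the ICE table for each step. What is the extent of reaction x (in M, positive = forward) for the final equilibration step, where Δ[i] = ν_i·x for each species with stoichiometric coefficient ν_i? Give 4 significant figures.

x = 0.003806 M

Q₀ = 1.542 vs Keq = 1.8510e-04 ⇒ Q>K, reverse
Step 1:
                  G         C         D         L
  Initial    0.2718     1.357     1.467    0.4514
  Change     0.8888    0.8888    0.8888   -0.4444
  Equil       1.161     2.246     2.356   0.00698
  solve Keq expr → x = -0.4444; check Q = 1.8510e-04
Then remove 0.3969 M of C.
Step 2:
                  G         C         D         L
  Initial     1.161     1.849     2.356   0.00698
  Change   0.004347  0.004347  0.004347 -0.002173
  Equil       1.165     1.853      2.36  0.004806
  solve Keq expr → x = -0.002173; check Q = 1.8510e-04
Then add 0.6596 M of C.
Step 3:
                  G         C         D         L
  Initial     1.165     2.513      2.36  0.004806
  Change  -0.007613 -0.007613 -0.007613  0.003806
  Equil       1.157     2.505     2.353  0.008613
  solve Keq expr → x = 0.003806; check Q = 1.8510e-04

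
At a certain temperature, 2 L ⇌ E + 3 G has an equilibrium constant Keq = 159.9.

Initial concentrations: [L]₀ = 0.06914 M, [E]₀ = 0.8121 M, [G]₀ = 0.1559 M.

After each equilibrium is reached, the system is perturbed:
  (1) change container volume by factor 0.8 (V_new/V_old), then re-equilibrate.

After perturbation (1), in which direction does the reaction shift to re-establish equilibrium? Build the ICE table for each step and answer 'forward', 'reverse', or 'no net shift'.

Direction: reverse

Q₀ = 0.6437 vs Keq = 159.9 ⇒ Q<K, forward
Step 1:
                   L          E          G
  I          0.06914     0.8121     0.1559
  C         -0.06027    0.03013     0.0904
  E         0.008871     0.8422     0.2463
  solve Keq expr → x = 0.03013; check Q = 159.9
Then change container volume by factor 0.8 (V_new/V_old).
Step 2:
                   L          E          G
  I          0.01109      1.053     0.3079
  C         0.002511  -0.001255  -0.003766
  E           0.0136      1.052     0.3041
  solve Keq expr → x = -0.001255; check Q = 159.9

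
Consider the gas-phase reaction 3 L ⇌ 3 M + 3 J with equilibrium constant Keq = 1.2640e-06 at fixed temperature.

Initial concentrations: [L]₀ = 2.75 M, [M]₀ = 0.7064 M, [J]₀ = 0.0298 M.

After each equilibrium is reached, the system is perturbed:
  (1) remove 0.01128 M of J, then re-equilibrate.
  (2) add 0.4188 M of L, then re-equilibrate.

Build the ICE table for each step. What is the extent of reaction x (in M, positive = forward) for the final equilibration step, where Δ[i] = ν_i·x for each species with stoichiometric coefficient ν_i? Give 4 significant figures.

x = 0.001922 M

Q₀ = 4.4854e-07 vs Keq = 1.2640e-06 ⇒ Q<K, forward
Step 1:
                  L         M         J
  init         2.75    0.7064    0.0298
  Δ        -0.01145   0.01145   0.01145
  eq          2.739    0.7178   0.04125
  solve Keq expr → x = 0.003816; check Q = 1.2640e-06
Then remove 0.01128 M of J.
Step 2:
                  L         M         J
  init        2.739    0.7178   0.02997
  Δ        -0.01053   0.01053   0.01053
  eq          2.728    0.7284    0.0405
  solve Keq expr → x = 0.003509; check Q = 1.2640e-06
Then add 0.4188 M of L.
Step 3:
                  L         M         J
  init        3.147    0.7284    0.0405
  Δ       -0.005765  0.005765  0.005765
  eq          3.141    0.7341   0.04626
  solve Keq expr → x = 0.001922; check Q = 1.2640e-06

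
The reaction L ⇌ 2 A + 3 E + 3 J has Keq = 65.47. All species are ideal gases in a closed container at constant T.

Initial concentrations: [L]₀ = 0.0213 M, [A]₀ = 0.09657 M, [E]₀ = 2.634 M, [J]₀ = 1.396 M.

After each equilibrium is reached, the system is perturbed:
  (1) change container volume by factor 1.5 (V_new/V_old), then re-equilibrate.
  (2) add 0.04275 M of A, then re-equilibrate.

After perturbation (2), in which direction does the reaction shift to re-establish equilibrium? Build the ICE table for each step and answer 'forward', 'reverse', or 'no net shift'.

Direction: reverse

Q₀ = 21.77 vs Keq = 65.47 ⇒ Q<K, forward
Step 1:
                    L           A           E           J
  I            0.0213     0.09657       2.634       1.396
  C         -0.009948      0.0199     0.02984     0.02984
  E           0.01135      0.1165       2.664       1.426
  solve Keq expr → x = 0.009948; check Q = 65.47
Then change container volume by factor 1.5 (V_new/V_old).
Step 2:
                    L           A           E           J
  I          0.007568     0.07764       1.776      0.9506
  C          -0.00689     0.01378     0.02067     0.02067
  E        6.7822e-04     0.09142       1.797      0.9712
  solve Keq expr → x = 0.00689; check Q = 65.47
Then add 0.04275 M of A.
Step 3:
                    L           A           E           J
  I        6.7822e-04      0.1342       1.797      0.9712
  C        7.3576e-04   -0.001472   -0.002207   -0.002207
  E          0.001414      0.1327       1.794       0.969
  solve Keq expr → x = -7.3576e-04; check Q = 65.47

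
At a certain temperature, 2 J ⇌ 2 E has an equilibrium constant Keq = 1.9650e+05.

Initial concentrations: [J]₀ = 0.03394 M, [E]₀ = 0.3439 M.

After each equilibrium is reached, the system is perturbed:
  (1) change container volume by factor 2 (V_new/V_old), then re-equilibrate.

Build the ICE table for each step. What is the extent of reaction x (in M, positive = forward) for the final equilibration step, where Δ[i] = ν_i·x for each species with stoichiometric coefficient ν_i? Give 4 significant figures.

x = 0 M

Q₀ = 102.7 vs Keq = 1.9650e+05 ⇒ Q<K, forward
Step 1:
                  J         E
  I         0.03394    0.3439
  C        -0.03309   0.03309
  E       8.5045e-04     0.377
  solve Keq expr → x = 0.01654; check Q = 1.9650e+05
Then change container volume by factor 2 (V_new/V_old).
Step 2:
                  J         E
  I       4.2522e-04    0.1885
  C               0         0
  E       4.2522e-04    0.1885
  solve Keq expr → x = 0; check Q = 1.9650e+05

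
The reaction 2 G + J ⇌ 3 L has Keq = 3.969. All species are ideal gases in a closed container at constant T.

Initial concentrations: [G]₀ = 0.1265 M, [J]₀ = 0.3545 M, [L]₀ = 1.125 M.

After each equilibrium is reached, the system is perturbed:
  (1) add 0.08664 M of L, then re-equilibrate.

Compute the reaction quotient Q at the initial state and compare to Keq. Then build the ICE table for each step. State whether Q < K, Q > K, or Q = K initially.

Q₀ = 251; Q > K (proceeds reverse)

Q₀ = 251 vs Keq = 3.969 ⇒ Q>K, reverse
Step 1:
                    G           J           L
  I            0.1265      0.3545       1.125
  C            0.2863      0.1431     -0.4294
  E            0.4128      0.4976      0.6956
  solve Keq expr → x = -0.1431; check Q = 3.969
Then add 0.08664 M of L.
Step 2:
                    G           J           L
  I            0.4128      0.4976      0.7822
  C           0.03038     0.01519    -0.04557
  E            0.4432      0.5128      0.7366
  solve Keq expr → x = -0.01519; check Q = 3.969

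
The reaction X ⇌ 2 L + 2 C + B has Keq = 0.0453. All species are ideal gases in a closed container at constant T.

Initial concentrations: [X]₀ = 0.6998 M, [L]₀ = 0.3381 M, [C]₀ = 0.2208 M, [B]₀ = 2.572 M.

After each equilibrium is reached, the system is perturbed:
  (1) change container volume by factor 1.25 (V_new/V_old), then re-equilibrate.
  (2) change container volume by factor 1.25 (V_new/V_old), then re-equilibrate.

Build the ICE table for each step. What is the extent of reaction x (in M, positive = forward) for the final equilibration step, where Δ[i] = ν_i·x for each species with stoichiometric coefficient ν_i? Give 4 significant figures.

x = 0.02851 M

Q₀ = 0.02048 vs Keq = 0.0453 ⇒ Q<K, forward
Step 1:
                    X           L           C           B
  Initial      0.6998      0.3381      0.2208       2.572
  Change     -0.02738     0.05475     0.05475     0.02738
  Equil        0.6724      0.3929      0.2756       2.599
  solve Keq expr → x = 0.02738; check Q = 0.0453
Then change container volume by factor 1.25 (V_new/V_old).
Step 2:
                    X           L           C           B
  Initial      0.5379      0.3143      0.2204        2.08
  Change     -0.02963     0.05927     0.05927     0.02963
  Equil        0.5083      0.3736      0.2797       2.109
  solve Keq expr → x = 0.02963; check Q = 0.0453
Then change container volume by factor 1.25 (V_new/V_old).
Step 3:
                    X           L           C           B
  Initial      0.4066      0.2988      0.2238       1.687
  Change     -0.02851     0.05701     0.05701     0.02851
  Equil        0.3781      0.3559      0.2808       1.716
  solve Keq expr → x = 0.02851; check Q = 0.0453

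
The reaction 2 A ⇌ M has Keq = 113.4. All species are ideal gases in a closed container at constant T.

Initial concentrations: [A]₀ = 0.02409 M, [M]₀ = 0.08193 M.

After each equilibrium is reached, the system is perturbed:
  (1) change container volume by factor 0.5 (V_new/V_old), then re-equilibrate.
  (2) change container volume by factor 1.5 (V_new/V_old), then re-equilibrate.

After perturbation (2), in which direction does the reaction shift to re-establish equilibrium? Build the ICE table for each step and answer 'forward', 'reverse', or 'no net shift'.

Q₀ = 141.2 vs Keq = 113.4 ⇒ Q>K, reverse
Step 1:
                  A         M
  Initial   0.02409   0.08193
  Change   0.002577 -0.001288
  Equil     0.02667   0.08064
  solve Keq expr → x = -0.001288; check Q = 113.4
Then change container volume by factor 0.5 (V_new/V_old).
Step 2:
                  A         M
  Initial   0.05333    0.1613
  Change   -0.01477  0.007384
  Equil     0.03857    0.1687
  solve Keq expr → x = 0.007384; check Q = 113.4
Then change container volume by factor 1.5 (V_new/V_old).
Step 3:
                  A         M
  Initial   0.02571    0.1124
  Change   0.005398 -0.002699
  Equil     0.03111    0.1097
  solve Keq expr → x = -0.002699; check Q = 113.4

Direction: reverse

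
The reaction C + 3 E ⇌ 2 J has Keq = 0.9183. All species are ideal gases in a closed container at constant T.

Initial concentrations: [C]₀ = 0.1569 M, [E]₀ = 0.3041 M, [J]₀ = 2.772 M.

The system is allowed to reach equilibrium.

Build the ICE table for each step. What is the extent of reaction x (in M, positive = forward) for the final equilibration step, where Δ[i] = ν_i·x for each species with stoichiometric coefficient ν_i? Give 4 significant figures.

x = -0.4863 M

Q₀ = 1741 vs Keq = 0.9183 ⇒ Q>K, reverse
Step 1:
                    C           E           J
  Initial      0.1569      0.3041       2.772
  Change       0.4863       1.459     -0.9727
  Equil        0.6432       1.763       1.799
  solve Keq expr → x = -0.4863; check Q = 0.9183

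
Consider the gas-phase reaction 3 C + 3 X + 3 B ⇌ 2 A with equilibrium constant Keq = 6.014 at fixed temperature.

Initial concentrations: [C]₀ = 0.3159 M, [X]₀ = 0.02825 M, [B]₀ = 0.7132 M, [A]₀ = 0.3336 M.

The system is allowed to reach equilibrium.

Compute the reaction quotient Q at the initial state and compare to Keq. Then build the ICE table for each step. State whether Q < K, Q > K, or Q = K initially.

Q₀ = 4.3163e+05; Q > K (proceeds reverse)

Q₀ = 4.3163e+05 vs Keq = 6.014 ⇒ Q>K, reverse
Step 1:
                  C         X         B         A
  I          0.3159   0.02825    0.7132    0.3336
  C          0.2605    0.2605    0.2605   -0.1736
  E          0.5764    0.2887    0.9737      0.16
  solve Keq expr → x = -0.08682; check Q = 6.014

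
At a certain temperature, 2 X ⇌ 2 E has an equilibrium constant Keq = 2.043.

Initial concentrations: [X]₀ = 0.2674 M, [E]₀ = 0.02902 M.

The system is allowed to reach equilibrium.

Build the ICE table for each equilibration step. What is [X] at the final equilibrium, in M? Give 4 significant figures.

[X]_eq = 0.122 M

Q₀ = 0.01178 vs Keq = 2.043 ⇒ Q<K, forward
Step 1:
                   X          E
  init        0.2674    0.02902
  Δ          -0.1454     0.1454
  eq           0.122     0.1744
  solve Keq expr → x = 0.07269; check Q = 2.043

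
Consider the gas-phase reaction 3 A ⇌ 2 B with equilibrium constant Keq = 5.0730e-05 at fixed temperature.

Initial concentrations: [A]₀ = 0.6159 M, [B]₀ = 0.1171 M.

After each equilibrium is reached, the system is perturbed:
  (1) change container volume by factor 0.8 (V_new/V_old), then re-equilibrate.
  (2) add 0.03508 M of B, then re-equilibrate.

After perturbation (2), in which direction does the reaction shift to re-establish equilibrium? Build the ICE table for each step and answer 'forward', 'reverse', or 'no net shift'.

Q₀ = 0.05869 vs Keq = 5.0730e-05 ⇒ Q>K, reverse
Step 1:
                  A         B
  Initial    0.6159    0.1171
  Change     0.1682   -0.1122
  Equil      0.7841  0.004946
  solve Keq expr → x = -0.05608; check Q = 5.0730e-05
Then change container volume by factor 0.8 (V_new/V_old).
Step 2:
                  A         B
  Initial    0.9802  0.006182
  Change  -0.001077 7.1829e-04
  Equil      0.9791    0.0069
  solve Keq expr → x = 3.5914e-04; check Q = 5.0730e-05
Then add 0.03508 M of B.
Step 3:
                  A         B
  Initial    0.9791   0.04198
  Change    0.05179  -0.03453
  Equil       1.031  0.007455
  solve Keq expr → x = -0.01726; check Q = 5.0730e-05

Direction: reverse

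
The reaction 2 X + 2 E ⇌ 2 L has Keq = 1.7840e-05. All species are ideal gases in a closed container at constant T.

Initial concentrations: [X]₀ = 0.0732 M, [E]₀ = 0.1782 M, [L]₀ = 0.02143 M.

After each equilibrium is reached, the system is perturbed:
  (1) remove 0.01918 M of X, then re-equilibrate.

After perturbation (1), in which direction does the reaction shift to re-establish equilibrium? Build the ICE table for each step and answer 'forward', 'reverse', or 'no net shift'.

Q₀ = 2.699 vs Keq = 1.7840e-05 ⇒ Q>K, reverse
Step 1:
                    X           E           L
  Initial      0.0732      0.1782     0.02143
  Change      0.02135     0.02135    -0.02135
  Equil       0.09455      0.1996  7.9692e-05
  solve Keq expr → x = -0.01068; check Q = 1.7840e-05
Then remove 0.01918 M of X.
Step 2:
                    X           E           L
  Initial     0.07537      0.1996  7.9692e-05
  Change   1.6147e-05  1.6147e-05 -1.6147e-05
  Equil       0.07539      0.1996  6.3545e-05
  solve Keq expr → x = -8.0735e-06; check Q = 1.7840e-05

Direction: reverse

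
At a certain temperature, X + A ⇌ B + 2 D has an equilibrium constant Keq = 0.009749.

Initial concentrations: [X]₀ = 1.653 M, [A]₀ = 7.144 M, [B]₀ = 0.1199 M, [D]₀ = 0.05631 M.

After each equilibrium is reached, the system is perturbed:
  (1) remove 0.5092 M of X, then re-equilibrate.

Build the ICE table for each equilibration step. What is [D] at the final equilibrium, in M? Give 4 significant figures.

[D]_eq = 0.45 M

Q₀ = 3.2194e-05 vs Keq = 0.009749 ⇒ Q<K, forward
Step 1:
                    X           A           B           D
  Initial       1.653       7.144      0.1199     0.05631
  Change      -0.2324     -0.2324      0.2324      0.4649
  Equil         1.421       6.912      0.3523      0.5212
  solve Keq expr → x = 0.2324; check Q = 0.009749
Then remove 0.5092 M of X.
Step 2:
                    X           A           B           D
  Initial      0.9114       6.912      0.3523      0.5212
  Change      0.03561     0.03561    -0.03561    -0.07122
  Equil         0.947       6.947      0.3167        0.45
  solve Keq expr → x = -0.03561; check Q = 0.009749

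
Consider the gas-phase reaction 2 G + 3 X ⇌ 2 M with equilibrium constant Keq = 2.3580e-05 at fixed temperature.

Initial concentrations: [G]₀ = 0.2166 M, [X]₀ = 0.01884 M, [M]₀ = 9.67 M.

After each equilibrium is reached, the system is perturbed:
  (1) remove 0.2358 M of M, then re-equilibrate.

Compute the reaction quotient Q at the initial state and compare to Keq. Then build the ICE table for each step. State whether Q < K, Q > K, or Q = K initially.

Q₀ = 2.9805e+08 vs Keq = 2.3580e-05 ⇒ Q>K, reverse
Step 1:
                    G           X           M
  init         0.2166     0.01884        9.67
  Δ             8.005       12.01      -8.005
  eq            8.222       12.03       1.665
  solve Keq expr → x = -4.002; check Q = 2.3580e-05
Then remove 0.2358 M of M.
Step 2:
                    G           X           M
  init          8.222       12.03       1.429
  Δ           -0.1565     -0.2348      0.1565
  eq            8.065       11.79       1.586
  solve Keq expr → x = 0.07826; check Q = 2.3580e-05

Q₀ = 2.9805e+08; Q > K (proceeds reverse)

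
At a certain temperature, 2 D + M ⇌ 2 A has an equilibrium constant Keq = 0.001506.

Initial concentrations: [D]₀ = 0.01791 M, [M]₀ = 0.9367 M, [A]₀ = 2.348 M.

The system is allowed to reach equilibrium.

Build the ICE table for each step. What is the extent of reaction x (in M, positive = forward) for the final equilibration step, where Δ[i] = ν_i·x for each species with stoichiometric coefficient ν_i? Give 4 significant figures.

x = -1.112 M

Q₀ = 1.8349e+04 vs Keq = 0.001506 ⇒ Q>K, reverse
Step 1:
                    D           M           A
  Initial     0.01791      0.9367       2.348
  Change        2.224       1.112      -2.224
  Equil         2.241       2.048      0.1245
  solve Keq expr → x = -1.112; check Q = 0.001506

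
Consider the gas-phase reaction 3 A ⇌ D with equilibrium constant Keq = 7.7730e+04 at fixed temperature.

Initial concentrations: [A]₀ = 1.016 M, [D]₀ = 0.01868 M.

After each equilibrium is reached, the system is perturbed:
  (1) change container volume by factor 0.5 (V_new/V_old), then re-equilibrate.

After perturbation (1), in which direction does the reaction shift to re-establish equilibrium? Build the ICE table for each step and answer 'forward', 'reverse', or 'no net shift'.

Q₀ = 0.01781 vs Keq = 7.7730e+04 ⇒ Q<K, forward
Step 1:
                   A          D
  init         1.016    0.01868
  Δ          -0.9995     0.3332
  eq         0.01654     0.3518
  solve Keq expr → x = 0.3332; check Q = 7.7730e+04
Then change container volume by factor 0.5 (V_new/V_old).
Step 2:
                   A          D
  init       0.03308     0.7037
  Δ          -0.0122   0.004067
  eq         0.02088     0.7077
  solve Keq expr → x = 0.004067; check Q = 7.7730e+04

Direction: forward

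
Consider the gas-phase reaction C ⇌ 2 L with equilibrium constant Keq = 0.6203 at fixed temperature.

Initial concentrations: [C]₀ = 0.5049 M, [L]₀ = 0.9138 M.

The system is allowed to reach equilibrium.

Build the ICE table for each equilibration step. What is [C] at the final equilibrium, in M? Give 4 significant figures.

Q₀ = 1.654 vs Keq = 0.6203 ⇒ Q>K, reverse
Step 1:
                   C          L
  I           0.5049     0.9138
  C           0.1405    -0.2811
  E           0.6454     0.6327
  solve Keq expr → x = -0.1405; check Q = 0.6203

[C]_eq = 0.6454 M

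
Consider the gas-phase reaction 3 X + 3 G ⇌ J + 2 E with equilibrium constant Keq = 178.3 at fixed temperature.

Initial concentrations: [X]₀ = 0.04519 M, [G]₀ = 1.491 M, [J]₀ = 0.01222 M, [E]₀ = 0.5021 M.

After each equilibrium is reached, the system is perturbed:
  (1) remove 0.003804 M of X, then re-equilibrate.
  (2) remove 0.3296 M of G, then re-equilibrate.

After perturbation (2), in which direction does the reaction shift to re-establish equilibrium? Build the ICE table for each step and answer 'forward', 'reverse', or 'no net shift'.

Q₀ = 10.07 vs Keq = 178.3 ⇒ Q<K, forward
Step 1:
                  X         G         J         E
  init      0.04519     1.491   0.01222    0.5021
  Δ        -0.02392  -0.02392  0.007973   0.01595
  eq        0.02127     1.467   0.02019     0.518
  solve Keq expr → x = 0.007973; check Q = 178.3
Then remove 0.003804 M of X.
Step 2:
                  X         G         J         E
  init      0.01747     1.467   0.02019     0.518
  Δ        0.003304  0.003304 -0.001101 -0.002203
  eq        0.02077      1.47   0.01909    0.5158
  solve Keq expr → x = -0.001101; check Q = 178.3
Then remove 0.3296 M of G.
Step 3:
                  X         G         J         E
  init      0.02077     1.141   0.01909    0.5158
  Δ        0.004978  0.004978 -0.001659 -0.003319
  eq        0.02575     1.146   0.01743    0.5125
  solve Keq expr → x = -0.001659; check Q = 178.3

Direction: reverse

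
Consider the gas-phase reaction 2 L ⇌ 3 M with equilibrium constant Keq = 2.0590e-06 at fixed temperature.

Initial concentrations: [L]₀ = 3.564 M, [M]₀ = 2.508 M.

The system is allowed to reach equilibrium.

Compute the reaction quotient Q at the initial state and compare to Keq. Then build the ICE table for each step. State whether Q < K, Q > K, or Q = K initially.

Q₀ = 1.242; Q > K (proceeds reverse)

Q₀ = 1.242 vs Keq = 2.0590e-06 ⇒ Q>K, reverse
Step 1:
                   L          M
  Initial      3.564      2.508
  Change       1.647      -2.47
  Equil        5.211    0.03824
  solve Keq expr → x = -0.8233; check Q = 2.0590e-06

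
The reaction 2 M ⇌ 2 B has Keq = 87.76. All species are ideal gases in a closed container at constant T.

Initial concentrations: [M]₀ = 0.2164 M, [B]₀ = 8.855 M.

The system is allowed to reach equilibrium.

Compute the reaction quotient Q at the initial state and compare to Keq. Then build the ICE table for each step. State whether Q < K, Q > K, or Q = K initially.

Q₀ = 1674; Q > K (proceeds reverse)

Q₀ = 1674 vs Keq = 87.76 ⇒ Q>K, reverse
Step 1:
                   M          B
  Initial     0.2164      8.855
  Change      0.6585    -0.6585
  Equil       0.8749      8.196
  solve Keq expr → x = -0.3293; check Q = 87.76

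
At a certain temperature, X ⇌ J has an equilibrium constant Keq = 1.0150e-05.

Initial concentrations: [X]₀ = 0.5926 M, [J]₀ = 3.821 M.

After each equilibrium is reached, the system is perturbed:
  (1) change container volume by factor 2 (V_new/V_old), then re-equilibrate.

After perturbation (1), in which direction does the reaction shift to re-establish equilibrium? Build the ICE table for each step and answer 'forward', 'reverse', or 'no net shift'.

Q₀ = 6.448 vs Keq = 1.0150e-05 ⇒ Q>K, reverse
Step 1:
                    X           J
  I            0.5926       3.821
  C             3.821      -3.821
  E             4.414  4.4798e-05
  solve Keq expr → x = -3.821; check Q = 1.0150e-05
Then change container volume by factor 2 (V_new/V_old).
Step 2:
                    X           J
  I             2.207  2.2399e-05
  C                 0           0
  E             2.207  2.2399e-05
  solve Keq expr → x = 0; check Q = 1.0150e-05

Direction: no net shift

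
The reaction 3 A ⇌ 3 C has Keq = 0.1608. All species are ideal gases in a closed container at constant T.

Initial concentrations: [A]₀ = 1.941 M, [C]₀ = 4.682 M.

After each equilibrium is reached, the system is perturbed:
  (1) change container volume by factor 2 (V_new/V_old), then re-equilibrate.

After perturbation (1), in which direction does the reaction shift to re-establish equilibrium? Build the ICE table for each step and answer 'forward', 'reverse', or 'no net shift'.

Q₀ = 14.04 vs Keq = 0.1608 ⇒ Q>K, reverse
Step 1:
                   A          C
  Initial      1.941      4.682
  Change       2.349     -2.349
  Equil         4.29      2.333
  solve Keq expr → x = -0.783; check Q = 0.1608
Then change container volume by factor 2 (V_new/V_old).
Step 2:
                   A          C
  Initial      2.145      1.166
  Change           0          0
  Equil        2.145      1.166
  solve Keq expr → x = 0; check Q = 0.1608

Direction: no net shift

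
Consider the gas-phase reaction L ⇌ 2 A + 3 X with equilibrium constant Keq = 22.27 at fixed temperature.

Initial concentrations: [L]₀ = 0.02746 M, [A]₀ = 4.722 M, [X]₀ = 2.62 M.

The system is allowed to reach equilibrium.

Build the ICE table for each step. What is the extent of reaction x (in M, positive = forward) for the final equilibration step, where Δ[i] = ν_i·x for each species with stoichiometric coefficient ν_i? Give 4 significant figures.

x = -0.5441 M

Q₀ = 1.4603e+04 vs Keq = 22.27 ⇒ Q>K, reverse
Step 1:
                  L         A         X
  I         0.02746     4.722      2.62
  C          0.5441    -1.088    -1.632
  E          0.5715     3.634    0.9878
  solve Keq expr → x = -0.5441; check Q = 22.27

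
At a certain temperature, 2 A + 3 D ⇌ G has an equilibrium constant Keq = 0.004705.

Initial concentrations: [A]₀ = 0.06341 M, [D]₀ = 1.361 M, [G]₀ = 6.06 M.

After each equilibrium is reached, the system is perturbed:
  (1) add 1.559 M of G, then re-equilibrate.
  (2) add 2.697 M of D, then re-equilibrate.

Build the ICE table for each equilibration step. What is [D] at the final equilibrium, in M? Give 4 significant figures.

[D]_eq = 7.003 M

Q₀ = 597.8 vs Keq = 0.004705 ⇒ Q>K, reverse
Step 1:
                   A          D          G
  init       0.06341      1.361       6.06
  Δ            2.588      3.882     -1.294
  eq           2.651      5.243      4.766
  solve Keq expr → x = -1.294; check Q = 0.004705
Then add 1.559 M of G.
Step 2:
                   A          D          G
  init         2.651      5.243      6.325
  Δ           0.1717     0.2575   -0.08584
  eq           2.823        5.5      6.239
  solve Keq expr → x = -0.08584; check Q = 0.004705
Then add 2.697 M of D.
Step 3:
                   A          D          G
  init         2.823      8.197      6.239
  Δ          -0.7962     -1.194     0.3981
  eq           2.027      7.003      6.637
  solve Keq expr → x = 0.3981; check Q = 0.004705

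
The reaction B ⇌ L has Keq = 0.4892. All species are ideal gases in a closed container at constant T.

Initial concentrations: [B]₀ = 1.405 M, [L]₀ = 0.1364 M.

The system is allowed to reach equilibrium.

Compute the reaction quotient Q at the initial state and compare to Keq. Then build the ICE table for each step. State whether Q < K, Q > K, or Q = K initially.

Q₀ = 0.09708 vs Keq = 0.4892 ⇒ Q<K, forward
Step 1:
                    B           L
  Initial       1.405      0.1364
  Change      -0.3699      0.3699
  Equil         1.035      0.5063
  solve Keq expr → x = 0.3699; check Q = 0.4892

Q₀ = 0.09708; Q < K (proceeds forward)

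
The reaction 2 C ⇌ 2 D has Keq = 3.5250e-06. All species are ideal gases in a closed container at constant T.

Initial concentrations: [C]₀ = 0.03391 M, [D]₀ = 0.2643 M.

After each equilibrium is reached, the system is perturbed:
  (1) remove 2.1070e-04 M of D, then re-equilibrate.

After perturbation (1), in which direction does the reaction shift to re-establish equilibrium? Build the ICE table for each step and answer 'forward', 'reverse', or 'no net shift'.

Direction: forward

Q₀ = 60.75 vs Keq = 3.5250e-06 ⇒ Q>K, reverse
Step 1:
                    C           D
  I           0.03391      0.2643
  C            0.2637     -0.2637
  E            0.2977  5.5884e-04
  solve Keq expr → x = -0.1319; check Q = 3.5250e-06
Then remove 2.1070e-04 M of D.
Step 2:
                    C           D
  I            0.2977  3.4814e-04
  C       -2.1031e-04  2.1031e-04
  E            0.2974  5.5844e-04
  solve Keq expr → x = 1.0515e-04; check Q = 3.5250e-06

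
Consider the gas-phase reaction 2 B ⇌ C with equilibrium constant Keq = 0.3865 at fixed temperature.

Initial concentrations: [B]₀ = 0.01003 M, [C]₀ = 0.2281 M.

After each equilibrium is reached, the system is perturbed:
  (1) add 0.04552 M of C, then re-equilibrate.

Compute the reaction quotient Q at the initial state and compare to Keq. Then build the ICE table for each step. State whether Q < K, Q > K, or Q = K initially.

Q₀ = 2267 vs Keq = 0.3865 ⇒ Q>K, reverse
Step 1:
                  B         C
  I         0.01003    0.2281
  C          0.3538   -0.1769
  E          0.3639   0.05118
  solve Keq expr → x = -0.1769; check Q = 0.3865
Then add 0.04552 M of C.
Step 2:
                  B         C
  I          0.3639    0.0967
  C         0.05667  -0.02834
  E          0.4206   0.06836
  solve Keq expr → x = -0.02834; check Q = 0.3865

Q₀ = 2267; Q > K (proceeds reverse)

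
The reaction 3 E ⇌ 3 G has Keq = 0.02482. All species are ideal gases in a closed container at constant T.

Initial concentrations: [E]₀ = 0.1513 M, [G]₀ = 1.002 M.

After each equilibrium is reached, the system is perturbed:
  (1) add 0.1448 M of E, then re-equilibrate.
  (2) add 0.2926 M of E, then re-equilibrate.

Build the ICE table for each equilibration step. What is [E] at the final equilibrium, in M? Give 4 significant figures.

Q₀ = 290.5 vs Keq = 0.02482 ⇒ Q>K, reverse
Step 1:
                   E          G
  init        0.1513      1.002
  Δ           0.7416    -0.7416
  eq          0.8929     0.2604
  solve Keq expr → x = -0.2472; check Q = 0.02482
Then add 0.1448 M of E.
Step 2:
                   E          G
  init         1.038     0.2604
  Δ          -0.0327     0.0327
  eq           1.005     0.2931
  solve Keq expr → x = 0.0109; check Q = 0.02482
Then add 0.2926 M of E.
Step 3:
                   E          G
  init         1.298     0.2931
  Δ         -0.06608    0.06608
  eq           1.231     0.3592
  solve Keq expr → x = 0.02203; check Q = 0.02482

[E]_eq = 1.231 M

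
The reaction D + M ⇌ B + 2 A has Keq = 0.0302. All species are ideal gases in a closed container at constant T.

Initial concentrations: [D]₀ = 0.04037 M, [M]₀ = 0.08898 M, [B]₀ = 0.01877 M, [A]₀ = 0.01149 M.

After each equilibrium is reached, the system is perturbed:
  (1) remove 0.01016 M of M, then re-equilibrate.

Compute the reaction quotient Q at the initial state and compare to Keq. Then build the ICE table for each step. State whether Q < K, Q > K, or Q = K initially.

Q₀ = 6.8985e-04; Q < K (proceeds forward)

Q₀ = 6.8985e-04 vs Keq = 0.0302 ⇒ Q<K, forward
Step 1:
                    D           M           B           A
  Initial     0.04037     0.08898     0.01877     0.01149
  Change     -0.01486    -0.01486     0.01486     0.02972
  Equil       0.02551     0.07412     0.03363     0.04121
  solve Keq expr → x = 0.01486; check Q = 0.0302
Then remove 0.01016 M of M.
Step 2:
                    D           M           B           A
  Initial     0.02551     0.06396     0.03363     0.04121
  Change   8.0454e-04  8.0454e-04 -8.0454e-04   -0.001609
  Equil       0.02632     0.06477     0.03282      0.0396
  solve Keq expr → x = -8.0454e-04; check Q = 0.0302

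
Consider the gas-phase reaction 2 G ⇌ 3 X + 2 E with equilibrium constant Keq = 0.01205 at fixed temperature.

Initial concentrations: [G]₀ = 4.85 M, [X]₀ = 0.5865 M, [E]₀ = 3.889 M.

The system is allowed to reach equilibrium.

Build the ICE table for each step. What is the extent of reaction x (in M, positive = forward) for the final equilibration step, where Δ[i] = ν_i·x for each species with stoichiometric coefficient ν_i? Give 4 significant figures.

x = -0.1012 M

Q₀ = 0.1297 vs Keq = 0.01205 ⇒ Q>K, reverse
Step 1:
                  G         X         E
  Initial      4.85    0.5865     3.889
  Change     0.2024   -0.3036   -0.2024
  Equil       5.052    0.2829     3.687
  solve Keq expr → x = -0.1012; check Q = 0.01205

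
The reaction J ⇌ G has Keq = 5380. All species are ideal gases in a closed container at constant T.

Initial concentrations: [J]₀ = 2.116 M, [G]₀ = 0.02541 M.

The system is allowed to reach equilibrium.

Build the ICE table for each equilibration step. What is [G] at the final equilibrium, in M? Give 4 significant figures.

Q₀ = 0.01201 vs Keq = 5380 ⇒ Q<K, forward
Step 1:
                   J          G
  init         2.116    0.02541
  Δ           -2.116      2.116
  eq      3.9796e-04      2.141
  solve Keq expr → x = 2.116; check Q = 5380

[G]_eq = 2.141 M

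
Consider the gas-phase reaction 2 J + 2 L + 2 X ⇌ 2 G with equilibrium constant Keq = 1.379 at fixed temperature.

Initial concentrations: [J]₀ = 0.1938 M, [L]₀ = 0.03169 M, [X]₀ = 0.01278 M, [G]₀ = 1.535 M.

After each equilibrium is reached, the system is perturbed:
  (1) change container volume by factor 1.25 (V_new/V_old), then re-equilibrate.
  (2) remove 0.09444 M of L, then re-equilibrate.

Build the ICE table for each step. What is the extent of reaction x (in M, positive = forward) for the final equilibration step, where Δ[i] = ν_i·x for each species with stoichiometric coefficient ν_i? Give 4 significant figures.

Q₀ = 3.8247e+08 vs Keq = 1.379 ⇒ Q>K, reverse
Step 1:
                    J           L           X           G
  Initial      0.1938     0.03169     0.01278       1.535
  Change       0.7853      0.7853      0.7853     -0.7853
  Equil        0.9791       0.817      0.7981      0.7497
  solve Keq expr → x = -0.3927; check Q = 1.379
Then change container volume by factor 1.25 (V_new/V_old).
Step 2:
                    J           L           X           G
  Initial      0.7833      0.6536      0.6385      0.5998
  Change      0.07527     0.07527     0.07527    -0.07527
  Equil        0.8586      0.7289      0.7137      0.5245
  solve Keq expr → x = -0.03763; check Q = 1.379
Then remove 0.09444 M of L.
Step 3:
                    J           L           X           G
  Initial      0.8586      0.6344      0.7137      0.5245
  Change      0.02303     0.02303     0.02303    -0.02303
  Equil        0.8816      0.6575      0.7368      0.5015
  solve Keq expr → x = -0.01151; check Q = 1.379

x = -0.01151 M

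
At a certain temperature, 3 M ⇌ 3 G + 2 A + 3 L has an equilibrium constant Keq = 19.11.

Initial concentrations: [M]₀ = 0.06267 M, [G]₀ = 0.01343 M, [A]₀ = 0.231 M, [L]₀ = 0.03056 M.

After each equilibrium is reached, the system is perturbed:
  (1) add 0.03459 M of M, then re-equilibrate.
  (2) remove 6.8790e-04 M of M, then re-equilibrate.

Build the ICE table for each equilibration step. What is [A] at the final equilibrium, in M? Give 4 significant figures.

[A]_eq = 0.2939 M

Q₀ = 1.4988e-08 vs Keq = 19.11 ⇒ Q<K, forward
Step 1:
                   M          G          A          L
  Initial    0.06267    0.01343      0.231    0.03056
  Change    -0.06158    0.06158    0.04106    0.06158
  Equil     0.001086    0.07501     0.2721    0.09214
  solve Keq expr → x = 0.02053; check Q = 19.11
Then add 0.03459 M of M.
Step 2:
                   M          G          A          L
  Initial    0.03568    0.07501     0.2721    0.09214
  Change    -0.03342    0.03342    0.02228    0.03342
  Equil     0.002254     0.1084     0.2943     0.1256
  solve Keq expr → x = 0.01114; check Q = 19.11
Then remove 6.8790e-04 M of M.
Step 3:
                   M          G          A          L
  Initial   0.001566     0.1084     0.2943     0.1256
  Change  6.6018e-04 -6.6018e-04 -4.4012e-04 -6.6018e-04
  Equil     0.002226     0.1078     0.2939     0.1249
  solve Keq expr → x = -2.2006e-04; check Q = 19.11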